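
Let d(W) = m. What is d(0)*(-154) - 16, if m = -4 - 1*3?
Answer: 1062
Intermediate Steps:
m = -7 (m = -4 - 3 = -7)
d(W) = -7
d(0)*(-154) - 16 = -7*(-154) - 16 = 1078 - 16 = 1062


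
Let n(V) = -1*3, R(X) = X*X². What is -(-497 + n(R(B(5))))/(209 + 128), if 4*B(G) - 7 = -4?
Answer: 500/337 ≈ 1.4837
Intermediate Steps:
B(G) = ¾ (B(G) = 7/4 + (¼)*(-4) = 7/4 - 1 = ¾)
R(X) = X³
n(V) = -3
-(-497 + n(R(B(5))))/(209 + 128) = -(-497 - 3)/(209 + 128) = -(-500)/337 = -1*(-500/337) = 500/337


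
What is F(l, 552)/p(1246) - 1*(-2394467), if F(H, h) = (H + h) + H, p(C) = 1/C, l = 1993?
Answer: 8048815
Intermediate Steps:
F(H, h) = h + 2*H
F(l, 552)/p(1246) - 1*(-2394467) = (552 + 2*1993)/(1/1246) - 1*(-2394467) = (552 + 3986)/(1/1246) + 2394467 = 4538*1246 + 2394467 = 5654348 + 2394467 = 8048815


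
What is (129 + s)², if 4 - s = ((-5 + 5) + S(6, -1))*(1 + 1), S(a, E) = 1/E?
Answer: 18225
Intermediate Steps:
s = 6 (s = 4 - ((-5 + 5) + 1/(-1))*(1 + 1) = 4 - (0 - 1)*2 = 4 - (-1)*2 = 4 - 1*(-2) = 4 + 2 = 6)
(129 + s)² = (129 + 6)² = 135² = 18225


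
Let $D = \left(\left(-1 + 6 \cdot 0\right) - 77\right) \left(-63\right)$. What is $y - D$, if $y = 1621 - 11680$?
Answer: $-14973$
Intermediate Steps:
$y = -10059$
$D = 4914$ ($D = \left(\left(-1 + 0\right) - 77\right) \left(-63\right) = \left(-1 - 77\right) \left(-63\right) = \left(-78\right) \left(-63\right) = 4914$)
$y - D = -10059 - 4914 = -14973$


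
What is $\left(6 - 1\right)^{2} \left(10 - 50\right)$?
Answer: $-1000$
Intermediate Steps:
$\left(6 - 1\right)^{2} \left(10 - 50\right) = 5^{2} \left(-40\right) = 25 \left(-40\right) = -1000$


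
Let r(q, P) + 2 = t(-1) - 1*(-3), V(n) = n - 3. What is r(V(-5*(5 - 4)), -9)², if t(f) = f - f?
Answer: 1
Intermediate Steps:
t(f) = 0
V(n) = -3 + n
r(q, P) = 1 (r(q, P) = -2 + (0 - 1*(-3)) = -2 + (0 + 3) = -2 + 3 = 1)
r(V(-5*(5 - 4)), -9)² = 1² = 1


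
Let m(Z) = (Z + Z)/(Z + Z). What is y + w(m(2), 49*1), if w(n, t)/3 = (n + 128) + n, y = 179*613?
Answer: 110117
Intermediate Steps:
y = 109727
m(Z) = 1 (m(Z) = (2*Z)/((2*Z)) = (2*Z)*(1/(2*Z)) = 1)
w(n, t) = 384 + 6*n (w(n, t) = 3*((n + 128) + n) = 3*((128 + n) + n) = 3*(128 + 2*n) = 384 + 6*n)
y + w(m(2), 49*1) = 109727 + (384 + 6*1) = 109727 + (384 + 6) = 109727 + 390 = 110117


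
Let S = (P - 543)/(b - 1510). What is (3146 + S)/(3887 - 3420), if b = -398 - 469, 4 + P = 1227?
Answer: 7477362/1110059 ≈ 6.7360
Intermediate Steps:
P = 1223 (P = -4 + 1227 = 1223)
b = -867
S = -680/2377 (S = (1223 - 543)/(-867 - 1510) = 680/(-2377) = 680*(-1/2377) = -680/2377 ≈ -0.28607)
(3146 + S)/(3887 - 3420) = (3146 - 680/2377)/(3887 - 3420) = (7477362/2377)/467 = (7477362/2377)*(1/467) = 7477362/1110059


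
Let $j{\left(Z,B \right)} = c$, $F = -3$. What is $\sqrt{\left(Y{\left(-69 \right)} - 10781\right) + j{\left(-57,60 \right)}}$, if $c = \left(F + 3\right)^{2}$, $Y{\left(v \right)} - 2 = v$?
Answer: $4 i \sqrt{678} \approx 104.15 i$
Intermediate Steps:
$Y{\left(v \right)} = 2 + v$
$c = 0$ ($c = \left(-3 + 3\right)^{2} = 0^{2} = 0$)
$j{\left(Z,B \right)} = 0$
$\sqrt{\left(Y{\left(-69 \right)} - 10781\right) + j{\left(-57,60 \right)}} = \sqrt{\left(\left(2 - 69\right) - 10781\right) + 0} = \sqrt{\left(-67 - 10781\right) + 0} = \sqrt{-10848 + 0} = \sqrt{-10848} = 4 i \sqrt{678}$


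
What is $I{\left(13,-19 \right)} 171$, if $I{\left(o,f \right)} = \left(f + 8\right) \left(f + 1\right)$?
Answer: $33858$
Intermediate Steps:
$I{\left(o,f \right)} = \left(1 + f\right) \left(8 + f\right)$ ($I{\left(o,f \right)} = \left(8 + f\right) \left(1 + f\right) = \left(1 + f\right) \left(8 + f\right)$)
$I{\left(13,-19 \right)} 171 = \left(8 + \left(-19\right)^{2} + 9 \left(-19\right)\right) 171 = \left(8 + 361 - 171\right) 171 = 198 \cdot 171 = 33858$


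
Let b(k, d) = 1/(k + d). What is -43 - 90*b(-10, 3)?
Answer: -211/7 ≈ -30.143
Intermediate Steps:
b(k, d) = 1/(d + k)
-43 - 90*b(-10, 3) = -43 - 90/(3 - 10) = -43 - 90/(-7) = -43 - 90*(-⅐) = -43 + 90/7 = -211/7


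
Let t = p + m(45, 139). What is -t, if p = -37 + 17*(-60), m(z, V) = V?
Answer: 918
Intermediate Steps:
p = -1057 (p = -37 - 1020 = -1057)
t = -918 (t = -1057 + 139 = -918)
-t = -1*(-918) = 918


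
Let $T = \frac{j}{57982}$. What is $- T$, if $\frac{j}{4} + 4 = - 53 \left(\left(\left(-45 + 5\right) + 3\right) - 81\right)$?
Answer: $- \frac{12500}{28991} \approx -0.43117$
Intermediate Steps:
$j = 25000$ ($j = -16 + 4 \left(- 53 \left(\left(\left(-45 + 5\right) + 3\right) - 81\right)\right) = -16 + 4 \left(- 53 \left(\left(-40 + 3\right) - 81\right)\right) = -16 + 4 \left(- 53 \left(-37 - 81\right)\right) = -16 + 4 \left(\left(-53\right) \left(-118\right)\right) = -16 + 4 \cdot 6254 = -16 + 25016 = 25000$)
$T = \frac{12500}{28991}$ ($T = \frac{25000}{57982} = 25000 \cdot \frac{1}{57982} = \frac{12500}{28991} \approx 0.43117$)
$- T = \left(-1\right) \frac{12500}{28991} = - \frac{12500}{28991}$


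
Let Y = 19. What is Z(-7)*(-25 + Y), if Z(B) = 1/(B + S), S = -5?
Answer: ½ ≈ 0.50000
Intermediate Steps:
Z(B) = 1/(-5 + B) (Z(B) = 1/(B - 5) = 1/(-5 + B))
Z(-7)*(-25 + Y) = (-25 + 19)/(-5 - 7) = -6/(-12) = -1/12*(-6) = ½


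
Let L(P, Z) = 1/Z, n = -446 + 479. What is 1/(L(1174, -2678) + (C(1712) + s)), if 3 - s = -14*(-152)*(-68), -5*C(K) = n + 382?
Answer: 2678/387303071 ≈ 6.9145e-6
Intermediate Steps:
n = 33
C(K) = -83 (C(K) = -(33 + 382)/5 = -⅕*415 = -83)
s = 144707 (s = 3 - (-14*(-152))*(-68) = 3 - 2128*(-68) = 3 - 1*(-144704) = 3 + 144704 = 144707)
1/(L(1174, -2678) + (C(1712) + s)) = 1/(1/(-2678) + (-83 + 144707)) = 1/(-1/2678 + 144624) = 1/(387303071/2678) = 2678/387303071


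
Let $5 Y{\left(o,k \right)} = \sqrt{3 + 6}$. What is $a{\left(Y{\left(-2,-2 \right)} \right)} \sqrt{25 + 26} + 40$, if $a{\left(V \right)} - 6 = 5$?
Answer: $40 + 11 \sqrt{51} \approx 118.56$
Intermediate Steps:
$Y{\left(o,k \right)} = \frac{3}{5}$ ($Y{\left(o,k \right)} = \frac{\sqrt{3 + 6}}{5} = \frac{\sqrt{9}}{5} = \frac{1}{5} \cdot 3 = \frac{3}{5}$)
$a{\left(V \right)} = 11$ ($a{\left(V \right)} = 6 + 5 = 11$)
$a{\left(Y{\left(-2,-2 \right)} \right)} \sqrt{25 + 26} + 40 = 11 \sqrt{25 + 26} + 40 = 11 \sqrt{51} + 40 = 40 + 11 \sqrt{51}$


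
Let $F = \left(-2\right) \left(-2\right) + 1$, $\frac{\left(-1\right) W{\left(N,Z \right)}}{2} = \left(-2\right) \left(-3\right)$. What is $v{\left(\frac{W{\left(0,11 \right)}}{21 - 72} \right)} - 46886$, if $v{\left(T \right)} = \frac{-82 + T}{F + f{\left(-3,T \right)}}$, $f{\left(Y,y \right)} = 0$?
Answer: $- \frac{797340}{17} \approx -46902.0$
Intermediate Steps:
$W{\left(N,Z \right)} = -12$ ($W{\left(N,Z \right)} = - 2 \left(\left(-2\right) \left(-3\right)\right) = \left(-2\right) 6 = -12$)
$F = 5$ ($F = 4 + 1 = 5$)
$v{\left(T \right)} = - \frac{82}{5} + \frac{T}{5}$ ($v{\left(T \right)} = \frac{-82 + T}{5 + 0} = \frac{-82 + T}{5} = \left(-82 + T\right) \frac{1}{5} = - \frac{82}{5} + \frac{T}{5}$)
$v{\left(\frac{W{\left(0,11 \right)}}{21 - 72} \right)} - 46886 = \left(- \frac{82}{5} + \frac{\left(-12\right) \frac{1}{21 - 72}}{5}\right) - 46886 = \left(- \frac{82}{5} + \frac{\left(-12\right) \frac{1}{-51}}{5}\right) - 46886 = \left(- \frac{82}{5} + \frac{\left(-12\right) \left(- \frac{1}{51}\right)}{5}\right) - 46886 = \left(- \frac{82}{5} + \frac{1}{5} \cdot \frac{4}{17}\right) - 46886 = \left(- \frac{82}{5} + \frac{4}{85}\right) - 46886 = - \frac{278}{17} - 46886 = - \frac{797340}{17}$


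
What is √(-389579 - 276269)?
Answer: 2*I*√166462 ≈ 816.0*I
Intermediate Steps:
√(-389579 - 276269) = √(-665848) = 2*I*√166462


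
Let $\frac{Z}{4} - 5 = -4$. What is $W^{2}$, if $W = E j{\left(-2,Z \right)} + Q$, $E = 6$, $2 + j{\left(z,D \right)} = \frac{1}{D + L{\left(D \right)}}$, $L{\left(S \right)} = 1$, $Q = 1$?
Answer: $\frac{2401}{25} \approx 96.04$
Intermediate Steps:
$Z = 4$ ($Z = 20 + 4 \left(-4\right) = 20 - 16 = 4$)
$j{\left(z,D \right)} = -2 + \frac{1}{1 + D}$ ($j{\left(z,D \right)} = -2 + \frac{1}{D + 1} = -2 + \frac{1}{1 + D}$)
$W = - \frac{49}{5}$ ($W = 6 \frac{-1 - 8}{1 + 4} + 1 = 6 \frac{-1 - 8}{5} + 1 = 6 \cdot \frac{1}{5} \left(-9\right) + 1 = 6 \left(- \frac{9}{5}\right) + 1 = - \frac{54}{5} + 1 = - \frac{49}{5} \approx -9.8$)
$W^{2} = \left(- \frac{49}{5}\right)^{2} = \frac{2401}{25}$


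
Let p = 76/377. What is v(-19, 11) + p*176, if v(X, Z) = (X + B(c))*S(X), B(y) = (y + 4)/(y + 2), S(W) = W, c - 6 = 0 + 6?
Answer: 989007/2639 ≈ 374.77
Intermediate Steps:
c = 12 (c = 6 + (0 + 6) = 6 + 6 = 12)
B(y) = (4 + y)/(2 + y)
p = 76/377 (p = 76*(1/377) = 76/377 ≈ 0.20159)
v(X, Z) = X*(8/7 + X) (v(X, Z) = (X + (4 + 12)/(2 + 12))*X = (X + 16/14)*X = (X + (1/14)*16)*X = (X + 8/7)*X = (8/7 + X)*X = X*(8/7 + X))
v(-19, 11) + p*176 = (1/7)*(-19)*(8 + 7*(-19)) + (76/377)*176 = (1/7)*(-19)*(8 - 133) + 13376/377 = (1/7)*(-19)*(-125) + 13376/377 = 2375/7 + 13376/377 = 989007/2639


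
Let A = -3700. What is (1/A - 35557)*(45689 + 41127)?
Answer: -2855397795304/925 ≈ -3.0869e+9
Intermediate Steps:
(1/A - 35557)*(45689 + 41127) = (1/(-3700) - 35557)*(45689 + 41127) = (-1/3700 - 35557)*86816 = -131560901/3700*86816 = -2855397795304/925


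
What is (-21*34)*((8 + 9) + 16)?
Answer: -23562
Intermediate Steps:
(-21*34)*((8 + 9) + 16) = -714*(17 + 16) = -714*33 = -23562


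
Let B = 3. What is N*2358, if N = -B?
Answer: -7074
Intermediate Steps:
N = -3 (N = -1*3 = -3)
N*2358 = -3*2358 = -7074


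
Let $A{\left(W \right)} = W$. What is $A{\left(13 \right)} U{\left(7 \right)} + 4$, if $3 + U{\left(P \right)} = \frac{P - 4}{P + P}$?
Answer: $- \frac{451}{14} \approx -32.214$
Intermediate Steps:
$U{\left(P \right)} = -3 + \frac{-4 + P}{2 P}$ ($U{\left(P \right)} = -3 + \frac{P - 4}{P + P} = -3 + \frac{-4 + P}{2 P}$)
$A{\left(13 \right)} U{\left(7 \right)} + 4 = 13 \left(- \frac{5}{2} - \frac{2}{7}\right) + 4 = 13 \left(- \frac{39}{14}\right) + 4 = - \frac{507}{14} + 4 = - \frac{451}{14}$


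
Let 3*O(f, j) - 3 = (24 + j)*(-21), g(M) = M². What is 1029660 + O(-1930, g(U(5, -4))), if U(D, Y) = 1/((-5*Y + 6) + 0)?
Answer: 695937261/676 ≈ 1.0295e+6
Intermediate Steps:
U(D, Y) = 1/(6 - 5*Y) (U(D, Y) = 1/((6 - 5*Y) + 0) = 1/(6 - 5*Y))
O(f, j) = -167 - 7*j (O(f, j) = 1 + ((24 + j)*(-21))/3 = 1 + (-504 - 21*j)/3 = 1 + (-168 - 7*j) = -167 - 7*j)
1029660 + O(-1930, g(U(5, -4))) = 1029660 + (-167 - 7/(-6 + 5*(-4))²) = 1029660 + (-167 - 7/(-6 - 20)²) = 1029660 + (-167 - 7*(-1/(-26))²) = 1029660 + (-167 - 7*(-1*(-1/26))²) = 1029660 + (-167 - 7*(1/26)²) = 1029660 + (-167 - 7*1/676) = 1029660 + (-167 - 7/676) = 1029660 - 112899/676 = 695937261/676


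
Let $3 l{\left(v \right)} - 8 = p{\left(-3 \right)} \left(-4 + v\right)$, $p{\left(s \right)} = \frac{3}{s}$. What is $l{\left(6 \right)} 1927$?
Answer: $3854$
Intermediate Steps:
$l{\left(v \right)} = 4 - \frac{v}{3}$ ($l{\left(v \right)} = \frac{8}{3} + \frac{\frac{3}{-3} \left(-4 + v\right)}{3} = \frac{8}{3} + \frac{3 \left(- \frac{1}{3}\right) \left(-4 + v\right)}{3} = \frac{8}{3} + \frac{\left(-1\right) \left(-4 + v\right)}{3} = \frac{8}{3} + \frac{4 - v}{3} = \frac{8}{3} - \left(- \frac{4}{3} + \frac{v}{3}\right) = 4 - \frac{v}{3}$)
$l{\left(6 \right)} 1927 = \left(4 - 2\right) 1927 = 2 \cdot 1927 = 3854$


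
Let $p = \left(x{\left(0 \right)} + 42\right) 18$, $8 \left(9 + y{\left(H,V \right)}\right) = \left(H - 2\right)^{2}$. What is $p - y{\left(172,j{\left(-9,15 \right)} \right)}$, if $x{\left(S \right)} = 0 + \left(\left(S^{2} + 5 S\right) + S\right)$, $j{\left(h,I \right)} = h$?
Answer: $- \frac{5695}{2} \approx -2847.5$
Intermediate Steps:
$x{\left(S \right)} = S^{2} + 6 S$ ($x{\left(S \right)} = 0 + \left(S^{2} + 6 S\right) = S^{2} + 6 S$)
$y{\left(H,V \right)} = -9 + \frac{\left(-2 + H\right)^{2}}{8}$ ($y{\left(H,V \right)} = -9 + \frac{\left(H - 2\right)^{2}}{8} = -9 + \frac{\left(-2 + H\right)^{2}}{8}$)
$p = 756$ ($p = \left(0 \left(6 + 0\right) + 42\right) 18 = \left(0 \cdot 6 + 42\right) 18 = \left(0 + 42\right) 18 = 42 \cdot 18 = 756$)
$p - y{\left(172,j{\left(-9,15 \right)} \right)} = 756 - \left(-9 + \frac{\left(-2 + 172\right)^{2}}{8}\right) = 756 - \left(-9 + \frac{170^{2}}{8}\right) = 756 - \left(-9 + \frac{1}{8} \cdot 28900\right) = 756 - \left(-9 + \frac{7225}{2}\right) = 756 - \frac{7207}{2} = - \frac{5695}{2}$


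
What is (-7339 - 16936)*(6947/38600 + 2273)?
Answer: -85200149337/1544 ≈ -5.5181e+7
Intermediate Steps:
(-7339 - 16936)*(6947/38600 + 2273) = -24275*(6947*(1/38600) + 2273) = -24275*(6947/38600 + 2273) = -24275*87744747/38600 = -85200149337/1544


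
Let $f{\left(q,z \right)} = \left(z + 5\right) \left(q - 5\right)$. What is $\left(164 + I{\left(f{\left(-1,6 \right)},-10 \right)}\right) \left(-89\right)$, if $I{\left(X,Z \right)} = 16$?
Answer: $-16020$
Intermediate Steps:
$f{\left(q,z \right)} = \left(-5 + q\right) \left(5 + z\right)$ ($f{\left(q,z \right)} = \left(5 + z\right) \left(-5 + q\right) = \left(-5 + q\right) \left(5 + z\right)$)
$\left(164 + I{\left(f{\left(-1,6 \right)},-10 \right)}\right) \left(-89\right) = \left(164 + 16\right) \left(-89\right) = 180 \left(-89\right) = -16020$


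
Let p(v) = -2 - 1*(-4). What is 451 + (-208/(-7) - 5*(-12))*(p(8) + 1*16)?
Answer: 14461/7 ≈ 2065.9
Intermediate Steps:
p(v) = 2 (p(v) = -2 + 4 = 2)
451 + (-208/(-7) - 5*(-12))*(p(8) + 1*16) = 451 + (-208/(-7) - 5*(-12))*(2 + 1*16) = 451 + (-208*(-⅐) + 60)*(2 + 16) = 451 + (208/7 + 60)*18 = 451 + (628/7)*18 = 451 + 11304/7 = 14461/7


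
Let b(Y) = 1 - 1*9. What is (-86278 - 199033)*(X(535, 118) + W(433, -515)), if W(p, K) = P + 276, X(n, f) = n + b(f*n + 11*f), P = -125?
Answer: -193440858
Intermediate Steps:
b(Y) = -8 (b(Y) = 1 - 9 = -8)
X(n, f) = -8 + n (X(n, f) = n - 8 = -8 + n)
W(p, K) = 151 (W(p, K) = -125 + 276 = 151)
(-86278 - 199033)*(X(535, 118) + W(433, -515)) = (-86278 - 199033)*((-8 + 535) + 151) = -285311*(527 + 151) = -285311*678 = -193440858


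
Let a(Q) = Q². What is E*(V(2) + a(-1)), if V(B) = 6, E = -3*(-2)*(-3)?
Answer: -126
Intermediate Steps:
E = -18 (E = 6*(-3) = -18)
E*(V(2) + a(-1)) = -18*(6 + (-1)²) = -18*(6 + 1) = -18*7 = -126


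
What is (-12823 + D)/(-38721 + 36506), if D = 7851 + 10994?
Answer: -6022/2215 ≈ -2.7187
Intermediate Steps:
D = 18845
(-12823 + D)/(-38721 + 36506) = (-12823 + 18845)/(-38721 + 36506) = 6022/(-2215) = 6022*(-1/2215) = -6022/2215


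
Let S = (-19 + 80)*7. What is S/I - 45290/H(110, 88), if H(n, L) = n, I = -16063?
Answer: -72754024/176693 ≈ -411.75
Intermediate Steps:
S = 427 (S = 61*7 = 427)
S/I - 45290/H(110, 88) = 427/(-16063) - 45290/110 = 427*(-1/16063) - 45290*1/110 = -427/16063 - 4529/11 = -72754024/176693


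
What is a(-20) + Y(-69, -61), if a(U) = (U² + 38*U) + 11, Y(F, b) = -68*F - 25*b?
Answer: 5868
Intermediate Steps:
a(U) = 11 + U² + 38*U
a(-20) + Y(-69, -61) = (11 + (-20)² + 38*(-20)) + (-68*(-69) - 25*(-61)) = (11 + 400 - 760) + (4692 + 1525) = -349 + 6217 = 5868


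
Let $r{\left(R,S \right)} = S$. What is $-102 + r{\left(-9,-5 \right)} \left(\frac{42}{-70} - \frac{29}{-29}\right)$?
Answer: $-104$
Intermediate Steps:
$-102 + r{\left(-9,-5 \right)} \left(\frac{42}{-70} - \frac{29}{-29}\right) = -102 - 5 \left(\frac{42}{-70} - \frac{29}{-29}\right) = -102 - 5 \left(42 \left(- \frac{1}{70}\right) - -1\right) = -102 - 5 \left(- \frac{3}{5} + 1\right) = -102 - 2 = -104$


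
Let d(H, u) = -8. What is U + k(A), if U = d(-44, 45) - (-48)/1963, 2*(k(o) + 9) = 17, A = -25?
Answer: -33275/3926 ≈ -8.4755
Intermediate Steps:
k(o) = -½ (k(o) = -9 + (½)*17 = -9 + 17/2 = -½)
U = -15656/1963 (U = -8 - (-48)/1963 = -8 - 1*(-48/1963) = -8 + 48/1963 = -15656/1963 ≈ -7.9755)
U + k(A) = -15656/1963 - ½ = -33275/3926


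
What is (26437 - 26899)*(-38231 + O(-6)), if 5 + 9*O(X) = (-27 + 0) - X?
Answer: 52992170/3 ≈ 1.7664e+7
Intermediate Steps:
O(X) = -32/9 - X/9 (O(X) = -5/9 + ((-27 + 0) - X)/9 = -5/9 + (-27 - X)/9 = -5/9 + (-3 - X/9) = -32/9 - X/9)
(26437 - 26899)*(-38231 + O(-6)) = (26437 - 26899)*(-38231 + (-32/9 - ⅑*(-6))) = -462*(-38231 + (-32/9 + ⅔)) = -462*(-38231 - 26/9) = -462*(-344105/9) = 52992170/3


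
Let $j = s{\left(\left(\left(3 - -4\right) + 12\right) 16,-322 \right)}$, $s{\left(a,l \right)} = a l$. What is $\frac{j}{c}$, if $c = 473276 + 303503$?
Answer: $- \frac{4256}{33773} \approx -0.12602$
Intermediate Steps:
$c = 776779$
$j = -97888$ ($j = \left(\left(3 - -4\right) + 12\right) 16 \left(-322\right) = \left(\left(3 + 4\right) + 12\right) 16 \left(-322\right) = \left(7 + 12\right) 16 \left(-322\right) = 19 \cdot 16 \left(-322\right) = 304 \left(-322\right) = -97888$)
$\frac{j}{c} = - \frac{97888}{776779} = \left(-97888\right) \frac{1}{776779} = - \frac{4256}{33773}$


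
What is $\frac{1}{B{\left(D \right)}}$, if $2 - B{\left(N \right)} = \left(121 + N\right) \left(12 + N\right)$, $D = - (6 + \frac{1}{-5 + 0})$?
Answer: $- \frac{25}{17806} \approx -0.001404$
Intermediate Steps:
$D = - \frac{29}{5}$ ($D = - (6 + \frac{1}{-5}) = - (6 - \frac{1}{5}) = \left(-1\right) \frac{29}{5} = - \frac{29}{5} \approx -5.8$)
$B{\left(N \right)} = 2 - \left(12 + N\right) \left(121 + N\right)$ ($B{\left(N \right)} = 2 - \left(121 + N\right) \left(12 + N\right) = 2 - \left(12 + N\right) \left(121 + N\right)$)
$\frac{1}{B{\left(D \right)}} = \frac{1}{-1450 - \left(- \frac{29}{5}\right)^{2} - - \frac{3857}{5}} = \frac{1}{-1450 - \frac{841}{25} + \frac{3857}{5}} = \frac{1}{- \frac{17806}{25}} = - \frac{25}{17806}$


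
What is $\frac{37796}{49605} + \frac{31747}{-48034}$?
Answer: $\frac{240683129}{2382726570} \approx 0.10101$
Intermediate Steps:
$\frac{37796}{49605} + \frac{31747}{-48034} = 37796 \cdot \frac{1}{49605} + 31747 \left(- \frac{1}{48034}\right) = \frac{37796}{49605} - \frac{31747}{48034} = \frac{240683129}{2382726570}$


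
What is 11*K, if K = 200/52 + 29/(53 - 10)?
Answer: 27797/559 ≈ 49.726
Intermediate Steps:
K = 2527/559 (K = 200*(1/52) + 29/43 = 50/13 + 29*(1/43) = 50/13 + 29/43 = 2527/559 ≈ 4.5206)
11*K = 11*(2527/559) = 27797/559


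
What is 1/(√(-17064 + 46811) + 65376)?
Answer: 65376/4273991629 - √29747/4273991629 ≈ 1.5256e-5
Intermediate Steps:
1/(√(-17064 + 46811) + 65376) = 1/(√29747 + 65376) = 1/(65376 + √29747)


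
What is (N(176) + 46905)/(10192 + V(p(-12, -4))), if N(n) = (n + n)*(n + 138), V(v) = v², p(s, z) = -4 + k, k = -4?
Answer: 157433/10256 ≈ 15.350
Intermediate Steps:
p(s, z) = -8 (p(s, z) = -4 - 4 = -8)
N(n) = 2*n*(138 + n) (N(n) = (2*n)*(138 + n) = 2*n*(138 + n))
(N(176) + 46905)/(10192 + V(p(-12, -4))) = (2*176*(138 + 176) + 46905)/(10192 + (-8)²) = (2*176*314 + 46905)/(10192 + 64) = (110528 + 46905)/10256 = 157433*(1/10256) = 157433/10256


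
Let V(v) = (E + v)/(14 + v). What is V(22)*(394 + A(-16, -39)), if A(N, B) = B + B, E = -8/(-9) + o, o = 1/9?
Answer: 1817/9 ≈ 201.89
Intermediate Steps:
o = ⅑ ≈ 0.11111
E = 1 (E = -8/(-9) + ⅑ = -8*(-⅑) + ⅑ = 8/9 + ⅑ = 1)
A(N, B) = 2*B
V(v) = (1 + v)/(14 + v)
V(22)*(394 + A(-16, -39)) = ((1 + 22)/(14 + 22))*(394 + 2*(-39)) = (23/36)*(394 - 78) = ((1/36)*23)*316 = (23/36)*316 = 1817/9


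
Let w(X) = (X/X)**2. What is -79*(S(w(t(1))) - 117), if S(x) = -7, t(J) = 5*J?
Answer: 9796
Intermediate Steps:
w(X) = 1 (w(X) = 1**2 = 1)
-79*(S(w(t(1))) - 117) = -79*(-7 - 117) = -79*(-124) = 9796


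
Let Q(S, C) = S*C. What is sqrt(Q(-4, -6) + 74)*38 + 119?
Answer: 119 + 266*sqrt(2) ≈ 495.18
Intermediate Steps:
Q(S, C) = C*S
sqrt(Q(-4, -6) + 74)*38 + 119 = sqrt(-6*(-4) + 74)*38 + 119 = sqrt(24 + 74)*38 + 119 = sqrt(98)*38 + 119 = (7*sqrt(2))*38 + 119 = 266*sqrt(2) + 119 = 119 + 266*sqrt(2)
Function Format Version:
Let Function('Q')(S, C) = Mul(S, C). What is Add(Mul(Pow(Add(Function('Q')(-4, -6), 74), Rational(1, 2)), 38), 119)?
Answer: Add(119, Mul(266, Pow(2, Rational(1, 2)))) ≈ 495.18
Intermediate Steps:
Function('Q')(S, C) = Mul(C, S)
Add(Mul(Pow(Add(Function('Q')(-4, -6), 74), Rational(1, 2)), 38), 119) = Add(Mul(Pow(Add(Mul(-6, -4), 74), Rational(1, 2)), 38), 119) = Add(Mul(Pow(Add(24, 74), Rational(1, 2)), 38), 119) = Add(Mul(Pow(98, Rational(1, 2)), 38), 119) = Add(Mul(Mul(7, Pow(2, Rational(1, 2))), 38), 119) = Add(Mul(266, Pow(2, Rational(1, 2))), 119) = Add(119, Mul(266, Pow(2, Rational(1, 2))))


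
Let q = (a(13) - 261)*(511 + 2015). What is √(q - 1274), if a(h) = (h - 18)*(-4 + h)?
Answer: I*√774230 ≈ 879.9*I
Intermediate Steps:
a(h) = (-18 + h)*(-4 + h)
q = -772956 (q = ((72 + 13² - 22*13) - 261)*(511 + 2015) = ((72 + 169 - 286) - 261)*2526 = (-45 - 261)*2526 = -306*2526 = -772956)
√(q - 1274) = √(-772956 - 1274) = √(-774230) = I*√774230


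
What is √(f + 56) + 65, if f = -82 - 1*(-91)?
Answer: 65 + √65 ≈ 73.062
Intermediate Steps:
f = 9 (f = -82 + 91 = 9)
√(f + 56) + 65 = √(9 + 56) + 65 = √65 + 65 = 65 + √65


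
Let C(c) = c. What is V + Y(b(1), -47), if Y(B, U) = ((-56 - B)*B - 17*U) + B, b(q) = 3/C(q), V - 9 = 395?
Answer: 1029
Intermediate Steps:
V = 404 (V = 9 + 395 = 404)
b(q) = 3/q
Y(B, U) = B - 17*U + B*(-56 - B) (Y(B, U) = (B*(-56 - B) - 17*U) + B = (-17*U + B*(-56 - B)) + B = B - 17*U + B*(-56 - B))
V + Y(b(1), -47) = 404 + (-(3/1)**2 - 165/1 - 17*(-47)) = 404 + (-(3*1)**2 - 165 + 799) = 404 + (-1*3**2 - 55*3 + 799) = 404 + (-1*9 - 165 + 799) = 404 + (-9 - 165 + 799) = 404 + 625 = 1029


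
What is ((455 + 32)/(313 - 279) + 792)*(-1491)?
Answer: -40875765/34 ≈ -1.2022e+6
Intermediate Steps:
((455 + 32)/(313 - 279) + 792)*(-1491) = (487/34 + 792)*(-1491) = (27415/34)*(-1491) = -40875765/34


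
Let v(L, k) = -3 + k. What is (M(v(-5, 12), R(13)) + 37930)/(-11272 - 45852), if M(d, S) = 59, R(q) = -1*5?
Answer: -37989/57124 ≈ -0.66503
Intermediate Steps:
R(q) = -5
(M(v(-5, 12), R(13)) + 37930)/(-11272 - 45852) = (59 + 37930)/(-11272 - 45852) = 37989/(-57124) = 37989*(-1/57124) = -37989/57124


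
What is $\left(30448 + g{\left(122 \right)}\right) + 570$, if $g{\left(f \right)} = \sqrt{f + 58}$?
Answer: $31018 + 6 \sqrt{5} \approx 31031.0$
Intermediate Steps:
$g{\left(f \right)} = \sqrt{58 + f}$
$\left(30448 + g{\left(122 \right)}\right) + 570 = \left(30448 + \sqrt{58 + 122}\right) + 570 = \left(30448 + \sqrt{180}\right) + 570 = \left(30448 + 6 \sqrt{5}\right) + 570 = 31018 + 6 \sqrt{5}$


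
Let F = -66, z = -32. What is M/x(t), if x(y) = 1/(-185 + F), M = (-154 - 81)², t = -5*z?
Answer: -13861475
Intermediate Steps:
t = 160 (t = -5*(-32) = 160)
M = 55225 (M = (-235)² = 55225)
x(y) = -1/251 (x(y) = 1/(-185 - 66) = 1/(-251) = -1/251)
M/x(t) = 55225/(-1/251) = 55225*(-251) = -13861475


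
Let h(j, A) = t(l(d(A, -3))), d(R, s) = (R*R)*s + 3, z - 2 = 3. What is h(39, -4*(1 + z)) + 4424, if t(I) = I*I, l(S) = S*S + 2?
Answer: 8854356047553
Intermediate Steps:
z = 5 (z = 2 + 3 = 5)
d(R, s) = 3 + s*R**2 (d(R, s) = R**2*s + 3 = s*R**2 + 3 = 3 + s*R**2)
l(S) = 2 + S**2 (l(S) = S**2 + 2 = 2 + S**2)
t(I) = I**2
h(j, A) = (2 + (3 - 3*A**2)**2)**2
h(39, -4*(1 + z)) + 4424 = (2 + 9*(-1 + (-4*(1 + 5))**2)**2)**2 + 4424 = (2 + 9*(-1 + (-4*6)**2)**2)**2 + 4424 = (2 + 9*(-1 + (-24)**2)**2)**2 + 4424 = (2 + 9*(-1 + 576)**2)**2 + 4424 = (2 + 9*575**2)**2 + 4424 = (2 + 9*330625)**2 + 4424 = (2 + 2975625)**2 + 4424 = 2975627**2 + 4424 = 8854356043129 + 4424 = 8854356047553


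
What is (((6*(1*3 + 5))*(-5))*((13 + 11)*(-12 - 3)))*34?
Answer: 2937600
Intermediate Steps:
(((6*(1*3 + 5))*(-5))*((13 + 11)*(-12 - 3)))*34 = (((6*(3 + 5))*(-5))*(24*(-15)))*34 = (((6*8)*(-5))*(-360))*34 = ((48*(-5))*(-360))*34 = -240*(-360)*34 = 86400*34 = 2937600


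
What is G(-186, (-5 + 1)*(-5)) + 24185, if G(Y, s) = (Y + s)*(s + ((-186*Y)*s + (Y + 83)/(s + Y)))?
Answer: -114837958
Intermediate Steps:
G(Y, s) = (Y + s)*(s + (83 + Y)/(Y + s) - 186*Y*s) (G(Y, s) = (Y + s)*(s + (-186*Y*s + (83 + Y)/(Y + s))) = (Y + s)*(s + ((83 + Y)/(Y + s) - 186*Y*s)) = (Y + s)*(s + (83 + Y)/(Y + s) - 186*Y*s))
G(-186, (-5 + 1)*(-5)) + 24185 = (83 - 186 + ((-5 + 1)*(-5))² - 186*(-5 + 1)*(-5) - 186*(-186)*((-5 + 1)*(-5))² - 186*(-5 + 1)*(-5)*(-186)²) + 24185 = (83 - 186 + (-4*(-5))² - (-744)*(-5) - 186*(-186)*(-4*(-5))² - 186*(-4*(-5))*34596) + 24185 = (83 - 186 + 20² - 186*20 - 186*(-186)*20² - 186*20*34596) + 24185 = (83 - 186 + 400 - 3720 - 186*(-186)*400 - 128697120) + 24185 = (83 - 186 + 400 - 3720 + 13838400 - 128697120) + 24185 = -114862143 + 24185 = -114837958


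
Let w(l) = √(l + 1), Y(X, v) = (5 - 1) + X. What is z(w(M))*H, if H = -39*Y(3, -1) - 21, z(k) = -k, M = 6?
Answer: 294*√7 ≈ 777.85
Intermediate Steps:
Y(X, v) = 4 + X
w(l) = √(1 + l)
H = -294 (H = -39*(4 + 3) - 21 = -39*7 - 21 = -273 - 21 = -294)
z(w(M))*H = -√(1 + 6)*(-294) = -√7*(-294) = 294*√7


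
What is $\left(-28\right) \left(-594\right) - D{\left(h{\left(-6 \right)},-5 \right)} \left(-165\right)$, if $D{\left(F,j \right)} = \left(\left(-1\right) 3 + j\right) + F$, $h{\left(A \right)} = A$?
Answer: $14322$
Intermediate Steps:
$D{\left(F,j \right)} = -3 + F + j$ ($D{\left(F,j \right)} = \left(-3 + j\right) + F = -3 + F + j$)
$\left(-28\right) \left(-594\right) - D{\left(h{\left(-6 \right)},-5 \right)} \left(-165\right) = \left(-28\right) \left(-594\right) - \left(-3 - 6 - 5\right) \left(-165\right) = 16632 - \left(-14\right) \left(-165\right) = 16632 - 2310 = 14322$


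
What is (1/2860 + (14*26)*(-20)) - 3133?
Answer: -29781179/2860 ≈ -10413.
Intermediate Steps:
(1/2860 + (14*26)*(-20)) - 3133 = (1/2860 + 364*(-20)) - 3133 = (1/2860 - 7280) - 3133 = -20820799/2860 - 3133 = -29781179/2860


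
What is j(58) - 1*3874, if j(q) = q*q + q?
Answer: -452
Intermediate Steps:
j(q) = q + q**2 (j(q) = q**2 + q = q + q**2)
j(58) - 1*3874 = 58*(1 + 58) - 1*3874 = 58*59 - 3874 = 3422 - 3874 = -452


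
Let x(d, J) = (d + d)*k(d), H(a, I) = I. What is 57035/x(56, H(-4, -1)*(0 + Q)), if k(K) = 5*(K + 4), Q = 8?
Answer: 11407/6720 ≈ 1.6975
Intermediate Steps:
k(K) = 20 + 5*K (k(K) = 5*(4 + K) = 20 + 5*K)
x(d, J) = 2*d*(20 + 5*d) (x(d, J) = (d + d)*(20 + 5*d) = (2*d)*(20 + 5*d) = 2*d*(20 + 5*d))
57035/x(56, H(-4, -1)*(0 + Q)) = 57035/((10*56*(4 + 56))) = 57035/((10*56*60)) = 57035/33600 = 57035*(1/33600) = 11407/6720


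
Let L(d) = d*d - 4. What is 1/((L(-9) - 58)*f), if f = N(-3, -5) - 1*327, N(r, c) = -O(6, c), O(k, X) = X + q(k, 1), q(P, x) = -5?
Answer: -1/6023 ≈ -0.00016603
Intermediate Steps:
O(k, X) = -5 + X (O(k, X) = X - 5 = -5 + X)
L(d) = -4 + d**2 (L(d) = d**2 - 4 = -4 + d**2)
N(r, c) = 5 - c (N(r, c) = -(-5 + c) = 5 - c)
f = -317 (f = (5 - 1*(-5)) - 1*327 = (5 + 5) - 327 = 10 - 327 = -317)
1/((L(-9) - 58)*f) = 1/((-4 + (-9)**2) - 58*(-317)) = -1/317/((-4 + 81) - 58) = -1/317/(77 - 58) = -1/317/19 = (1/19)*(-1/317) = -1/6023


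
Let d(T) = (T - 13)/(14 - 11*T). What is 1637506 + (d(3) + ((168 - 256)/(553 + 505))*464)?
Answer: 16458190192/10051 ≈ 1.6375e+6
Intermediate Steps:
d(T) = (-13 + T)/(14 - 11*T)
1637506 + (d(3) + ((168 - 256)/(553 + 505))*464) = 1637506 + ((13 - 1*3)/(-14 + 11*3) + ((168 - 256)/(553 + 505))*464) = 1637506 + ((13 - 3)/(-14 + 33) - 88/1058*464) = 1637506 + (10/19 - 88*1/1058*464) = 1637506 + ((1/19)*10 - 44/529*464) = 1637506 + (10/19 - 20416/529) = 1637506 - 382614/10051 = 16458190192/10051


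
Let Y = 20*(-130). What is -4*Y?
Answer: 10400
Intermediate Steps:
Y = -2600
-4*Y = -4*(-2600) = 10400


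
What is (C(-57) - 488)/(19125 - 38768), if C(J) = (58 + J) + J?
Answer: 544/19643 ≈ 0.027694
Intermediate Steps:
C(J) = 58 + 2*J
(C(-57) - 488)/(19125 - 38768) = ((58 + 2*(-57)) - 488)/(19125 - 38768) = ((58 - 114) - 488)/(-19643) = (-56 - 488)*(-1/19643) = -544*(-1/19643) = 544/19643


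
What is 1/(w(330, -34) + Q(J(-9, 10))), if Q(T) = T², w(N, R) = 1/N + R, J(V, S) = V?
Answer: 330/15511 ≈ 0.021275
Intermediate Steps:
w(N, R) = R + 1/N
1/(w(330, -34) + Q(J(-9, 10))) = 1/((-34 + 1/330) + (-9)²) = 1/((-34 + 1/330) + 81) = 1/(-11219/330 + 81) = 1/(15511/330) = 330/15511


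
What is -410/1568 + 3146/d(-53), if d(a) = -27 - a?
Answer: 94659/784 ≈ 120.74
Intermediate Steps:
-410/1568 + 3146/d(-53) = -410/1568 + 3146/(-27 - 1*(-53)) = -410*1/1568 + 3146/(-27 + 53) = -205/784 + 3146/26 = -205/784 + 3146*(1/26) = -205/784 + 121 = 94659/784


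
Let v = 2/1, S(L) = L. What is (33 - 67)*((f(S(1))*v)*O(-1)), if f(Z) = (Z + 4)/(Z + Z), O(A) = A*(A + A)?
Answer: -340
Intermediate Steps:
O(A) = 2*A² (O(A) = A*(2*A) = 2*A²)
f(Z) = (4 + Z)/(2*Z) (f(Z) = (4 + Z)/((2*Z)) = (4 + Z)*(1/(2*Z)) = (4 + Z)/(2*Z))
v = 2 (v = 2*1 = 2)
(33 - 67)*((f(S(1))*v)*O(-1)) = (33 - 67)*((((½)*(4 + 1)/1)*2)*(2*(-1)²)) = -34*((½)*1*5)*2*2*1 = -34*(5/2)*2*2 = -170*2 = -34*10 = -340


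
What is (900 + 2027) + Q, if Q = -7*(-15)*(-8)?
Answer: 2087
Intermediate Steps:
Q = -840 (Q = 105*(-8) = -840)
(900 + 2027) + Q = (900 + 2027) - 840 = 2927 - 840 = 2087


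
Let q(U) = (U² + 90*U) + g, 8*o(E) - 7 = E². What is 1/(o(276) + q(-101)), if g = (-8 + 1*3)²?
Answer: 8/85271 ≈ 9.3819e-5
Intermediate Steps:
o(E) = 7/8 + E²/8
g = 25 (g = (-8 + 3)² = (-5)² = 25)
q(U) = 25 + U² + 90*U (q(U) = (U² + 90*U) + 25 = 25 + U² + 90*U)
1/(o(276) + q(-101)) = 1/((7/8 + (⅛)*276²) + (25 + (-101)² + 90*(-101))) = 1/((7/8 + (⅛)*76176) + (25 + 10201 - 9090)) = 1/((7/8 + 9522) + 1136) = 1/(76183/8 + 1136) = 1/(85271/8) = 8/85271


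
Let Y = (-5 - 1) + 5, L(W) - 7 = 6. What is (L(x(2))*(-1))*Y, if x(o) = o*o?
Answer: 13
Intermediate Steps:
x(o) = o²
L(W) = 13 (L(W) = 7 + 6 = 13)
Y = -1 (Y = -6 + 5 = -1)
(L(x(2))*(-1))*Y = (13*(-1))*(-1) = -13*(-1) = 13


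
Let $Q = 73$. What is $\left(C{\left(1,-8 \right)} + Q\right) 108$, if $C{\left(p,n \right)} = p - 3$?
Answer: $7668$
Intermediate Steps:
$C{\left(p,n \right)} = -3 + p$
$\left(C{\left(1,-8 \right)} + Q\right) 108 = \left(\left(-3 + 1\right) + 73\right) 108 = \left(-2 + 73\right) 108 = 71 \cdot 108 = 7668$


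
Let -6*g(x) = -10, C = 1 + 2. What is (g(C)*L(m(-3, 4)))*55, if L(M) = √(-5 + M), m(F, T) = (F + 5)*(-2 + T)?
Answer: 275*I/3 ≈ 91.667*I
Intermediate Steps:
C = 3
m(F, T) = (-2 + T)*(5 + F) (m(F, T) = (5 + F)*(-2 + T) = (-2 + T)*(5 + F))
g(x) = 5/3 (g(x) = -⅙*(-10) = 5/3)
(g(C)*L(m(-3, 4)))*55 = (5*√(-5 + (-10 - 2*(-3) + 5*4 - 3*4))/3)*55 = (5*√(-5 + (-10 + 6 + 20 - 12))/3)*55 = (5*√(-5 + 4)/3)*55 = (5*√(-1)/3)*55 = (5*I/3)*55 = 275*I/3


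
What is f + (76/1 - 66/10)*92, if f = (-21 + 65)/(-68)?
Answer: 542653/85 ≈ 6384.2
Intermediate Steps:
f = -11/17 (f = 44*(-1/68) = -11/17 ≈ -0.64706)
f + (76/1 - 66/10)*92 = -11/17 + (76/1 - 66/10)*92 = -11/17 + (76*1 - 66*⅒)*92 = -11/17 + (76 - 33/5)*92 = -11/17 + (347/5)*92 = -11/17 + 31924/5 = 542653/85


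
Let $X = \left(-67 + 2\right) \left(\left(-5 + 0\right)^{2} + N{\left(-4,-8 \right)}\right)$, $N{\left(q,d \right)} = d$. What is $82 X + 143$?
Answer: $-90467$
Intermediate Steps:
$X = -1105$ ($X = \left(-67 + 2\right) \left(\left(-5 + 0\right)^{2} - 8\right) = - 65 \left(\left(-5\right)^{2} - 8\right) = - 65 \left(25 - 8\right) = \left(-65\right) 17 = -1105$)
$82 X + 143 = 82 \left(-1105\right) + 143 = -90610 + 143 = -90467$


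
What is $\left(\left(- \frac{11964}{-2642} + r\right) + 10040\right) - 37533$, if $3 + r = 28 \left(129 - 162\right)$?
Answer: $- \frac{37536838}{1321} \approx -28415.0$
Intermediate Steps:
$r = -927$ ($r = -3 + 28 \left(129 - 162\right) = -3 + 28 \left(-33\right) = -3 - 924 = -927$)
$\left(\left(- \frac{11964}{-2642} + r\right) + 10040\right) - 37533 = \left(\left(- \frac{11964}{-2642} - 927\right) + 10040\right) - 37533 = \left(\left(\left(-11964\right) \left(- \frac{1}{2642}\right) - 927\right) + 10040\right) - 37533 = \left(\left(\frac{5982}{1321} - 927\right) + 10040\right) - 37533 = \left(- \frac{1218585}{1321} + 10040\right) - 37533 = \frac{12044255}{1321} - 37533 = - \frac{37536838}{1321}$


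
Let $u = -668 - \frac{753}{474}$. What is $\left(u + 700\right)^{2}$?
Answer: $\frac{23088025}{24964} \approx 924.85$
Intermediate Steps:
$u = - \frac{105795}{158}$ ($u = -668 - 753 \cdot \frac{1}{474} = -668 - \frac{251}{158} = - \frac{105795}{158} \approx -669.59$)
$\left(u + 700\right)^{2} = \left(- \frac{105795}{158} + 700\right)^{2} = \left(\frac{4805}{158}\right)^{2} = \frac{23088025}{24964}$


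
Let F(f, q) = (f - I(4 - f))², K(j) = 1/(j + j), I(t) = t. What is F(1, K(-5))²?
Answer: 16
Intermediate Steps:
K(j) = 1/(2*j)
F(f, q) = (-4 + 2*f)² (F(f, q) = (f - (4 - f))² = (f + (-4 + f))² = (-4 + 2*f)²)
F(1, K(-5))² = (4*(-2 + 1)²)² = (4*(-1)²)² = (4*1)² = 4² = 16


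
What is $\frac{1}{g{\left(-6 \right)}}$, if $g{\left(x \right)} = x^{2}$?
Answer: $\frac{1}{36} \approx 0.027778$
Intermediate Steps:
$\frac{1}{g{\left(-6 \right)}} = \frac{1}{\left(-6\right)^{2}} = \frac{1}{36}$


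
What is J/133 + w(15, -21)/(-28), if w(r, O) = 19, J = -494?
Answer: -123/28 ≈ -4.3929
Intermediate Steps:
J/133 + w(15, -21)/(-28) = -494/133 + 19/(-28) = -494*1/133 + 19*(-1/28) = -26/7 - 19/28 = -123/28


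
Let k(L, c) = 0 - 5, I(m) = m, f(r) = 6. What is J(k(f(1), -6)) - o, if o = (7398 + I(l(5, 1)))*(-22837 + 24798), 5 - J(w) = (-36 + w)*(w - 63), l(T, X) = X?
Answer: -14512222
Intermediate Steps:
k(L, c) = -5
J(w) = 5 - (-63 + w)*(-36 + w) (J(w) = 5 - (-36 + w)*(w - 63) = 5 - (-36 + w)*(-63 + w) = 5 - (-63 + w)*(-36 + w))
o = 14509439 (o = (7398 + 1)*(-22837 + 24798) = 7399*1961 = 14509439)
J(k(f(1), -6)) - o = (-2263 - 1*(-5)**2 + 99*(-5)) - 1*14509439 = (-2263 - 1*25 - 495) - 14509439 = (-2263 - 25 - 495) - 14509439 = -2783 - 14509439 = -14512222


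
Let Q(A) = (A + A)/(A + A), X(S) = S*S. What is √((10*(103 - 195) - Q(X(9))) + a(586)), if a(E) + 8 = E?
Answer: 7*I*√7 ≈ 18.52*I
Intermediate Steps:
a(E) = -8 + E
X(S) = S²
Q(A) = 1 (Q(A) = (2*A)/((2*A)) = (2*A)*(1/(2*A)) = 1)
√((10*(103 - 195) - Q(X(9))) + a(586)) = √((10*(103 - 195) - 1*1) + (-8 + 586)) = √((10*(-92) - 1) + 578) = √((-920 - 1) + 578) = √(-921 + 578) = √(-343) = 7*I*√7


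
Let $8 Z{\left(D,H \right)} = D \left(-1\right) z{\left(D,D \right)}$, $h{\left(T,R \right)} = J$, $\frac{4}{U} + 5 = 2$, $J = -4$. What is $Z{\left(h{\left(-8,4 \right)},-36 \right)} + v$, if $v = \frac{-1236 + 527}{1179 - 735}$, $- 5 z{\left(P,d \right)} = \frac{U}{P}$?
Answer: $- \frac{3619}{2220} \approx -1.6302$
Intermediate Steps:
$U = - \frac{4}{3}$ ($U = \frac{4}{-5 + 2} = \frac{4}{-3} = 4 \left(- \frac{1}{3}\right) = - \frac{4}{3} \approx -1.3333$)
$h{\left(T,R \right)} = -4$
$z{\left(P,d \right)} = \frac{4}{15 P}$ ($z{\left(P,d \right)} = - \frac{\left(- \frac{4}{3}\right) \frac{1}{P}}{5} = \frac{4}{15 P}$)
$v = - \frac{709}{444} \approx -1.5968$
$Z{\left(D,H \right)} = - \frac{1}{30}$ ($Z{\left(D,H \right)} = \frac{D \left(-1\right) \frac{4}{15 D}}{8} = \frac{- D \frac{4}{15 D}}{8} = \frac{1}{8} \left(- \frac{4}{15}\right) = - \frac{1}{30}$)
$Z{\left(h{\left(-8,4 \right)},-36 \right)} + v = - \frac{1}{30} - \frac{709}{444} = - \frac{3619}{2220}$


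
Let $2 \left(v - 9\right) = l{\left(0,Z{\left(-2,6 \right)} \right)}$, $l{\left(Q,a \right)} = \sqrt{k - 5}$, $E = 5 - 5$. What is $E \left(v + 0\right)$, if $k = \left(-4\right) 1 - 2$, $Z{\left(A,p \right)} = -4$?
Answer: $0$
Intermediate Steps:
$E = 0$ ($E = 5 - 5 = 0$)
$k = -6$ ($k = -4 - 2 = -6$)
$l{\left(Q,a \right)} = i \sqrt{11}$ ($l{\left(Q,a \right)} = \sqrt{-6 - 5} = \sqrt{-11} = i \sqrt{11}$)
$v = 9 + \frac{i \sqrt{11}}{2} \approx 9.0 + 1.6583 i$
$E \left(v + 0\right) = 0 \left(\left(9 + \frac{i \sqrt{11}}{2}\right) + 0\right) = 0 \left(9 + \frac{i \sqrt{11}}{2}\right) = 0$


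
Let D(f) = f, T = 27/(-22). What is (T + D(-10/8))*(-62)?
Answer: 3379/22 ≈ 153.59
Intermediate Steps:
T = -27/22 (T = 27*(-1/22) = -27/22 ≈ -1.2273)
(T + D(-10/8))*(-62) = (-27/22 - 10/8)*(-62) = (-27/22 - 10*1/8)*(-62) = (-27/22 - 5/4)*(-62) = -109/44*(-62) = 3379/22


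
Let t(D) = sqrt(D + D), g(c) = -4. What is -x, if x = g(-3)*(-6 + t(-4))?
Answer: -24 + 8*I*sqrt(2) ≈ -24.0 + 11.314*I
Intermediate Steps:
t(D) = sqrt(2)*sqrt(D) (t(D) = sqrt(2*D) = sqrt(2)*sqrt(D))
x = 24 - 8*I*sqrt(2) (x = -4*(-6 + sqrt(2)*sqrt(-4)) = -4*(-6 + sqrt(2)*(2*I)) = -4*(-6 + 2*I*sqrt(2)) = 24 - 8*I*sqrt(2) ≈ 24.0 - 11.314*I)
-x = -(24 - 8*I*sqrt(2)) = -24 + 8*I*sqrt(2)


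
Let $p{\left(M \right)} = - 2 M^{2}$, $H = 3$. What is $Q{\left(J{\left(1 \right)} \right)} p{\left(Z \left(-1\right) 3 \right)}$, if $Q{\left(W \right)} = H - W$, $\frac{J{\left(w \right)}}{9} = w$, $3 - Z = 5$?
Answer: $432$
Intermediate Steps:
$Z = -2$ ($Z = 3 - 5 = -2$)
$J{\left(w \right)} = 9 w$
$Q{\left(W \right)} = 3 - W$
$Q{\left(J{\left(1 \right)} \right)} p{\left(Z \left(-1\right) 3 \right)} = \left(3 - 9 \cdot 1\right) \left(- 2 \left(\left(-2\right) \left(-1\right) 3\right)^{2}\right) = \left(3 - 9\right) \left(- 2 \left(2 \cdot 3\right)^{2}\right) = \left(3 - 9\right) \left(- 2 \cdot 6^{2}\right) = - 6 \left(\left(-2\right) 36\right) = \left(-6\right) \left(-72\right) = 432$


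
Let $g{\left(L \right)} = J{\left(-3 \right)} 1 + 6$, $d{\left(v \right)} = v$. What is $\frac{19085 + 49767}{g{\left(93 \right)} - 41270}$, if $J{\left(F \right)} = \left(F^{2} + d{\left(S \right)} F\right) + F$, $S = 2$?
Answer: $- \frac{17213}{10316} \approx -1.6686$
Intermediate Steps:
$J{\left(F \right)} = F^{2} + 3 F$ ($J{\left(F \right)} = \left(F^{2} + 2 F\right) + F = F^{2} + 3 F$)
$g{\left(L \right)} = 6$ ($g{\left(L \right)} = - 3 \left(3 - 3\right) 1 + 6 = \left(-3\right) 0 \cdot 1 + 6 = 0 \cdot 1 + 6 = 0 + 6 = 6$)
$\frac{19085 + 49767}{g{\left(93 \right)} - 41270} = \frac{19085 + 49767}{6 - 41270} = \frac{68852}{-41264} = 68852 \left(- \frac{1}{41264}\right) = - \frac{17213}{10316}$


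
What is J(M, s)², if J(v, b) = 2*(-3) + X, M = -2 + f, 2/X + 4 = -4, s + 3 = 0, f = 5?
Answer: 625/16 ≈ 39.063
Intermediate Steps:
s = -3 (s = -3 + 0 = -3)
X = -¼ (X = 2/(-4 - 4) = 2/(-8) = 2*(-⅛) = -¼ ≈ -0.25000)
M = 3 (M = -2 + 5 = 3)
J(v, b) = -25/4 (J(v, b) = 2*(-3) - ¼ = -6 - ¼ = -25/4)
J(M, s)² = (-25/4)² = 625/16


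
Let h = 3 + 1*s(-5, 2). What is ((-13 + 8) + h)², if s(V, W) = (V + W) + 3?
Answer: 4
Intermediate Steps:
s(V, W) = 3 + V + W
h = 3 (h = 3 + 1*(3 - 5 + 2) = 3 + 1*0 = 3 + 0 = 3)
((-13 + 8) + h)² = ((-13 + 8) + 3)² = (-5 + 3)² = (-2)² = 4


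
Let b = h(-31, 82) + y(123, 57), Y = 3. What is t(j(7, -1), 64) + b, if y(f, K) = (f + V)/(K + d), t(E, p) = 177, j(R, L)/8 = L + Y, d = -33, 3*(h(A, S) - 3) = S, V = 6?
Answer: 5105/24 ≈ 212.71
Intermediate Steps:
h(A, S) = 3 + S/3
j(R, L) = 24 + 8*L (j(R, L) = 8*(L + 3) = 8*(3 + L) = 24 + 8*L)
y(f, K) = (6 + f)/(-33 + K) (y(f, K) = (f + 6)/(K - 33) = (6 + f)/(-33 + K))
b = 857/24 (b = (3 + (1/3)*82) + (6 + 123)/(-33 + 57) = (3 + 82/3) + 129/24 = 91/3 + (1/24)*129 = 91/3 + 43/8 = 857/24 ≈ 35.708)
t(j(7, -1), 64) + b = 177 + 857/24 = 5105/24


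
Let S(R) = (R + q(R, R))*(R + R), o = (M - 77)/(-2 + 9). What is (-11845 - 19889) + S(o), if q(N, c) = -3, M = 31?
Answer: -1548802/49 ≈ -31608.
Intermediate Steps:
o = -46/7 (o = (31 - 77)/(-2 + 9) = -46/7 ≈ -6.5714)
S(R) = 2*R*(-3 + R) (S(R) = (R - 3)*(R + R) = (-3 + R)*(2*R) = 2*R*(-3 + R))
(-11845 - 19889) + S(o) = (-11845 - 19889) + 2*(-46/7)*(-3 - 46/7) = -31734 + 2*(-46/7)*(-67/7) = -31734 + 6164/49 = -1548802/49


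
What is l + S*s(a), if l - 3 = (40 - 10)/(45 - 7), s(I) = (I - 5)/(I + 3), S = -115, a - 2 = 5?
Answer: -365/19 ≈ -19.211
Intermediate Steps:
a = 7 (a = 2 + 5 = 7)
s(I) = (-5 + I)/(3 + I)
l = 72/19 (l = 3 + (40 - 10)/(45 - 7) = 3 + 30/38 = 3 + 30*(1/38) = 3 + 15/19 = 72/19 ≈ 3.7895)
l + S*s(a) = 72/19 - 115*(-5 + 7)/(3 + 7) = 72/19 - 115*2/10 = 72/19 - 23*2/2 = 72/19 - 115*⅕ = 72/19 - 23 = -365/19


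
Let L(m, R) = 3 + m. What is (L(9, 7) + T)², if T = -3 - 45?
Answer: 1296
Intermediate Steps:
T = -48
(L(9, 7) + T)² = ((3 + 9) - 48)² = (12 - 48)² = (-36)² = 1296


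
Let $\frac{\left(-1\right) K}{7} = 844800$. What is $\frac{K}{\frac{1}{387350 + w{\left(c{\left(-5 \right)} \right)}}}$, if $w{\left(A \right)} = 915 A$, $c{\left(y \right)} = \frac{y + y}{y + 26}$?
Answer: $-2288056320000$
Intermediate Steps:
$K = -5913600$ ($K = \left(-7\right) 844800 = -5913600$)
$c{\left(y \right)} = \frac{2 y}{26 + y}$
$\frac{K}{\frac{1}{387350 + w{\left(c{\left(-5 \right)} \right)}}} = - \frac{5913600}{\frac{1}{387350 + 915 \cdot 2 \left(-5\right) \frac{1}{26 - 5}}} = - \frac{5913600}{\frac{1}{387350 + 915 \cdot 2 \left(-5\right) \frac{1}{21}}} = - \frac{5913600}{\frac{1}{387350 + 915 \left(- \frac{10}{21}\right)}} = - \frac{5913600}{\frac{1}{387350 - \frac{3050}{7}}} = - \frac{5913600}{\frac{1}{\frac{2708400}{7}}} = - \frac{5913600}{\frac{7}{2708400}} = \left(-5913600\right) \frac{2708400}{7} = -2288056320000$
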